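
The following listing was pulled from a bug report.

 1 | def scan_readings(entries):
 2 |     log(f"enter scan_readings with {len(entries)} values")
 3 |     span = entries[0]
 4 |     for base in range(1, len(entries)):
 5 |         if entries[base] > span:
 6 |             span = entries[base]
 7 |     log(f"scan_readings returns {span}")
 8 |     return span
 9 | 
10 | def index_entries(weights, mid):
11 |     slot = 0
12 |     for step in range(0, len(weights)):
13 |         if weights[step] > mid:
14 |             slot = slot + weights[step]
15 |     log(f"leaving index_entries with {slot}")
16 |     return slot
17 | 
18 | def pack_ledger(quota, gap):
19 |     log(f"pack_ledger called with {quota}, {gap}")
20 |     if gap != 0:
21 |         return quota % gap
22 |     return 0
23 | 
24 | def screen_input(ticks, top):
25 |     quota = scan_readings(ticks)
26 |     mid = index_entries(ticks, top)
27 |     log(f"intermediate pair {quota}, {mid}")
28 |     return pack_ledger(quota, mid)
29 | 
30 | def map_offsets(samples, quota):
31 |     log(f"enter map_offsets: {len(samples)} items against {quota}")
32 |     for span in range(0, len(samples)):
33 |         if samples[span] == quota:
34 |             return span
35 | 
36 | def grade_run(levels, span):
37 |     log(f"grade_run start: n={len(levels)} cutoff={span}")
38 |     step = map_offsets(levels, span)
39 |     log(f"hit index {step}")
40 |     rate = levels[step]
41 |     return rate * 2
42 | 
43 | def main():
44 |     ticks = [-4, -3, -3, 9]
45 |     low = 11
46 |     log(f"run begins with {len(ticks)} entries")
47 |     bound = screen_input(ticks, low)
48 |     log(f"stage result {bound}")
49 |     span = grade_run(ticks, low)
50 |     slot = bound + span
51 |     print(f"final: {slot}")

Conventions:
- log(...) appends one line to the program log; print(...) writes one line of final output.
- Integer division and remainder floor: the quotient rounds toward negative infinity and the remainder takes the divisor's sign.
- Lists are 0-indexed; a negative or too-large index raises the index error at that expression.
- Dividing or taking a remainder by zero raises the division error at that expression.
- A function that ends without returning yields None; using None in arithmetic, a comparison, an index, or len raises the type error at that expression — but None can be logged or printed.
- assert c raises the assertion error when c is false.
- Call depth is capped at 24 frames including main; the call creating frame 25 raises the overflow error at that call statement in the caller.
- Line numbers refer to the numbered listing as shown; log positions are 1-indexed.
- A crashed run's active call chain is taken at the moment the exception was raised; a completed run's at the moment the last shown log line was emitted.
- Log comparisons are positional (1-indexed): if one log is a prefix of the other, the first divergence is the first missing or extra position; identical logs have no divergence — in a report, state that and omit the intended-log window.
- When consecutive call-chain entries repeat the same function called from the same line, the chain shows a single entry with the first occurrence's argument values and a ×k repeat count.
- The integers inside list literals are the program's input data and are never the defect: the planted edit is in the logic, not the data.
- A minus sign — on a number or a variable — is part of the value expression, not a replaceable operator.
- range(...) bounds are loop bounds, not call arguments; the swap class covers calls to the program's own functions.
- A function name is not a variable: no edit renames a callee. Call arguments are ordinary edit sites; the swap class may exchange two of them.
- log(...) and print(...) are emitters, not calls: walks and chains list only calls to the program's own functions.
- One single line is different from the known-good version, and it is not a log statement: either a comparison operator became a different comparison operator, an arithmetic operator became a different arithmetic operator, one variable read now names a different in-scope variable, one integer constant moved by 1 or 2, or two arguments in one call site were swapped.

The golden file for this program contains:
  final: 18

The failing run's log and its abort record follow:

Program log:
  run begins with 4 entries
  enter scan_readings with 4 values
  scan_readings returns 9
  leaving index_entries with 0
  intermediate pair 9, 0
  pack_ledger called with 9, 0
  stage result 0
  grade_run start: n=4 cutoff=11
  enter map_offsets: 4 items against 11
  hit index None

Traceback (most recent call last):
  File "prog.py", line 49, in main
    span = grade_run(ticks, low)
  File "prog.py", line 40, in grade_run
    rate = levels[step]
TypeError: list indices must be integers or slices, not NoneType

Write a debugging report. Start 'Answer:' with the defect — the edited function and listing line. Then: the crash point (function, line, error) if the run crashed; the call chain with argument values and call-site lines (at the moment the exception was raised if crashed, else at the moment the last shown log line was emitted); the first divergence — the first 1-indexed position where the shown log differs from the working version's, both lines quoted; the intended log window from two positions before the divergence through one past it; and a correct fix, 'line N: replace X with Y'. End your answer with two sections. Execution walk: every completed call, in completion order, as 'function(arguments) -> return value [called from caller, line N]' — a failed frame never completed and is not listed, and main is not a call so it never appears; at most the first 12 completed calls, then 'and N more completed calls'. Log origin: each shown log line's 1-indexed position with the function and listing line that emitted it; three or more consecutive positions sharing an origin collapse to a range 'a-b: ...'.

Answer: the defect is in main at line 45.
Key observation: Position 8 is the first bad log line: 'grade_run start: n=4 cutoff=11' should read 'grade_run start: n=4 cutoff=9'.
Crash: grade_run, line 40, TypeError.
Call chain: main -> grade_run([-4, -3, -3, 9], 11) (called at line 49).
First divergence: position 8 — shown 'grade_run start: n=4 cutoff=11', intended 'grade_run start: n=4 cutoff=9'.
Intended log window:
  6: pack_ledger called with 9, 0
  7: stage result 0
  8: grade_run start: n=4 cutoff=9
  9: enter map_offsets: 4 items against 9
Execution walk:
  scan_readings([-4, -3, -3, 9]) -> 9  [called from screen_input, line 25]
  index_entries([-4, -3, -3, 9], 11) -> 0  [called from screen_input, line 26]
  pack_ledger(9, 0) -> 0  [called from screen_input, line 28]
  screen_input([-4, -3, -3, 9], 11) -> 0  [called from main, line 47]
  map_offsets([-4, -3, -3, 9], 11) -> None  [called from grade_run, line 38]
Log origins:
  1: logged in main at line 46
  2: logged in scan_readings at line 2
  3: logged in scan_readings at line 7
  4: logged in index_entries at line 15
  5: logged in screen_input at line 27
  6: logged in pack_ledger at line 19
  7: logged in main at line 48
  8: logged in grade_run at line 37
  9: logged in map_offsets at line 31
  10: logged in grade_run at line 39
A correct fix: line 45: replace `11` with `9`.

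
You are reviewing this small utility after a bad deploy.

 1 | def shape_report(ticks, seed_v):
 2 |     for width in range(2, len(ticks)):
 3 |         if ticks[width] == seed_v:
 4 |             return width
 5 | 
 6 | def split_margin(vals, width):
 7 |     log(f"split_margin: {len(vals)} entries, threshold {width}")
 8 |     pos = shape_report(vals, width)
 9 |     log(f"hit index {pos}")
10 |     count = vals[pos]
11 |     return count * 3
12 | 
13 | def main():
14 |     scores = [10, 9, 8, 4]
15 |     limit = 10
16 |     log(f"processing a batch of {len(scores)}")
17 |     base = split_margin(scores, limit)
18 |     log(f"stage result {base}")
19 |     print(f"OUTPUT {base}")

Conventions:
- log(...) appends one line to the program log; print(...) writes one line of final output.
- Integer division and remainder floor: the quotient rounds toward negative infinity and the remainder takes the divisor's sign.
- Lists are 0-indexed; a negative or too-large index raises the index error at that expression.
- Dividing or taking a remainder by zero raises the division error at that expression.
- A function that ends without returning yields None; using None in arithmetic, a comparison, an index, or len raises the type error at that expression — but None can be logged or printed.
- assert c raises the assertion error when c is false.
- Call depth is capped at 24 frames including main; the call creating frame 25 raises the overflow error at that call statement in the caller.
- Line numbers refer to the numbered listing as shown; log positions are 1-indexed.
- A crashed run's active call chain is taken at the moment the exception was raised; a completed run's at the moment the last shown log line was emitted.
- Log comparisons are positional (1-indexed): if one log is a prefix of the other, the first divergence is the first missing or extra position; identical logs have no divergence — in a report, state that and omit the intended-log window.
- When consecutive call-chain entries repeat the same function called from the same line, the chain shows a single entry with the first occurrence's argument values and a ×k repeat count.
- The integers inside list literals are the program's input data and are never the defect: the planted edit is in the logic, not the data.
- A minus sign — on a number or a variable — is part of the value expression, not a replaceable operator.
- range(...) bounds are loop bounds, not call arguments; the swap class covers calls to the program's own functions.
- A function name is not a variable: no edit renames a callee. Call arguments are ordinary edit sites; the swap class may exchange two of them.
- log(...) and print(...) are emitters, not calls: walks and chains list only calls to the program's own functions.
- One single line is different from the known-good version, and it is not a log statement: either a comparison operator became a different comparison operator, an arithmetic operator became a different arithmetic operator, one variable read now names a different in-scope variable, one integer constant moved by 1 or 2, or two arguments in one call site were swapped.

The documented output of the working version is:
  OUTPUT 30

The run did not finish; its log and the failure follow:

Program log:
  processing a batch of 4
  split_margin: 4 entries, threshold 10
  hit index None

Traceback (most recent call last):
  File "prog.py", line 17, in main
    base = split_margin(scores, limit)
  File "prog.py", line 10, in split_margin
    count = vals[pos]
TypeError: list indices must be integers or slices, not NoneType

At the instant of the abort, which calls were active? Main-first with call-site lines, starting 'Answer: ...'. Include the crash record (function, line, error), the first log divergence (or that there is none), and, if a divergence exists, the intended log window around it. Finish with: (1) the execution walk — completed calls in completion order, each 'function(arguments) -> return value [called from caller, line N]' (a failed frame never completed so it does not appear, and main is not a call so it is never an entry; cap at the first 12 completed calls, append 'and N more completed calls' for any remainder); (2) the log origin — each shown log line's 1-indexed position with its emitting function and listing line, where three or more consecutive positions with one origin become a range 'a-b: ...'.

Answer: main -> split_margin (called at line 17).
The tell: At log position 3 the runs split — shown 'hit index None', but the working version logs 'hit index 0'.
Crash: split_margin, line 10, TypeError.
First divergence: position 3 — the shown line 'hit index None' should read 'hit index 0'.
Intended log window:
  1: processing a batch of 4
  2: split_margin: 4 entries, threshold 10
  3: hit index 0
  4: stage result 30
Execution walk:
  shape_report([10, 9, 8, 4], 10) -> None  [called from split_margin, line 8]
Log origins:
  1 — main, line 16
  2 — split_margin, line 7
  3 — split_margin, line 9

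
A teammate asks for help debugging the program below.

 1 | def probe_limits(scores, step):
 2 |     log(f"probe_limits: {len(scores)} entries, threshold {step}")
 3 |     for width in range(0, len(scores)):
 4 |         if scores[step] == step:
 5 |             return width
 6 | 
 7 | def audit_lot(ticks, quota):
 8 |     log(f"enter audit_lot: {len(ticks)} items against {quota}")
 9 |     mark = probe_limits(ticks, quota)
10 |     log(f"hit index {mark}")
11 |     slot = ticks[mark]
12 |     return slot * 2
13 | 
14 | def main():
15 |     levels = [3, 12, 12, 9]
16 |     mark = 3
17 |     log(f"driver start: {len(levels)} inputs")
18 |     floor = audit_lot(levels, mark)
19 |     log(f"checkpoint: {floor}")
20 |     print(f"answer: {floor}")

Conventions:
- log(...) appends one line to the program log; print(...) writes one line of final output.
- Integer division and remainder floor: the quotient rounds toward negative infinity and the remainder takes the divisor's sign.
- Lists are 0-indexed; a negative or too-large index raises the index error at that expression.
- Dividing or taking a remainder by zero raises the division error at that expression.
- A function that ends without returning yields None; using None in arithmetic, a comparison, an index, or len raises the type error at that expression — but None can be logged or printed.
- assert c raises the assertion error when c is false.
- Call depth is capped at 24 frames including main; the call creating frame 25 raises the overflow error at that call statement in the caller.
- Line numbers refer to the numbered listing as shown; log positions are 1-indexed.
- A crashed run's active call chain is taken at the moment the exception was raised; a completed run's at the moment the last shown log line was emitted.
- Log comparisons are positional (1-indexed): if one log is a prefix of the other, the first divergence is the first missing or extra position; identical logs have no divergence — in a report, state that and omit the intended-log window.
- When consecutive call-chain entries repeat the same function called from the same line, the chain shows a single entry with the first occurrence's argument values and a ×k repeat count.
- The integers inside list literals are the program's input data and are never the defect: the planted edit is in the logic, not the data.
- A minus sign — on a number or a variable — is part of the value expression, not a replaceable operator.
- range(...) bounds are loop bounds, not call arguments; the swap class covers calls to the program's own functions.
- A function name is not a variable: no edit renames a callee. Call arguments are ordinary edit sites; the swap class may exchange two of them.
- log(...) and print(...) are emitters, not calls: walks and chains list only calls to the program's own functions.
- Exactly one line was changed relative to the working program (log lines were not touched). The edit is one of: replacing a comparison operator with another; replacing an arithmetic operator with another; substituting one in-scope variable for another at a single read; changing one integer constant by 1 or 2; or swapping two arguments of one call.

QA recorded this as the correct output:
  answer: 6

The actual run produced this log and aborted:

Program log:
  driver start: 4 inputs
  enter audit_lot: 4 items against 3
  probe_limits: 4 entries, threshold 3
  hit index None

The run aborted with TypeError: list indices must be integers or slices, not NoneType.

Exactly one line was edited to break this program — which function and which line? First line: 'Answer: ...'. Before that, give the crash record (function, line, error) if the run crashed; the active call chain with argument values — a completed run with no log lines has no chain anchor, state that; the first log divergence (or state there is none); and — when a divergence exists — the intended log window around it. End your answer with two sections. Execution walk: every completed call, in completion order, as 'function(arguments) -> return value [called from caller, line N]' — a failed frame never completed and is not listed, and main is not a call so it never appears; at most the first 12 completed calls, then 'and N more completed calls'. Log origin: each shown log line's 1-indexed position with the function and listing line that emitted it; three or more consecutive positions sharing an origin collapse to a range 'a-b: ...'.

Answer: the defect is in probe_limits at line 4.
Core observation: The log first diverges at position 4: the faulty run prints 'hit index None' where the working version prints 'hit index 0'.
Crash: audit_lot, line 11, TypeError.
Call chain: main -> audit_lot([3, 12, 12, 9], 3) (called at line 18).
First divergence: position 4 — the shown line 'hit index None' should read 'hit index 0'.
Intended log window:
  2: enter audit_lot: 4 items against 3
  3: probe_limits: 4 entries, threshold 3
  4: hit index 0
  5: checkpoint: 6
Execution walk:
  probe_limits([3, 12, 12, 9], 3) -> None  [called from audit_lot, line 9]
Log origin:
  1 — main, line 17
  2 — audit_lot, line 8
  3 — probe_limits, line 2
  4 — audit_lot, line 10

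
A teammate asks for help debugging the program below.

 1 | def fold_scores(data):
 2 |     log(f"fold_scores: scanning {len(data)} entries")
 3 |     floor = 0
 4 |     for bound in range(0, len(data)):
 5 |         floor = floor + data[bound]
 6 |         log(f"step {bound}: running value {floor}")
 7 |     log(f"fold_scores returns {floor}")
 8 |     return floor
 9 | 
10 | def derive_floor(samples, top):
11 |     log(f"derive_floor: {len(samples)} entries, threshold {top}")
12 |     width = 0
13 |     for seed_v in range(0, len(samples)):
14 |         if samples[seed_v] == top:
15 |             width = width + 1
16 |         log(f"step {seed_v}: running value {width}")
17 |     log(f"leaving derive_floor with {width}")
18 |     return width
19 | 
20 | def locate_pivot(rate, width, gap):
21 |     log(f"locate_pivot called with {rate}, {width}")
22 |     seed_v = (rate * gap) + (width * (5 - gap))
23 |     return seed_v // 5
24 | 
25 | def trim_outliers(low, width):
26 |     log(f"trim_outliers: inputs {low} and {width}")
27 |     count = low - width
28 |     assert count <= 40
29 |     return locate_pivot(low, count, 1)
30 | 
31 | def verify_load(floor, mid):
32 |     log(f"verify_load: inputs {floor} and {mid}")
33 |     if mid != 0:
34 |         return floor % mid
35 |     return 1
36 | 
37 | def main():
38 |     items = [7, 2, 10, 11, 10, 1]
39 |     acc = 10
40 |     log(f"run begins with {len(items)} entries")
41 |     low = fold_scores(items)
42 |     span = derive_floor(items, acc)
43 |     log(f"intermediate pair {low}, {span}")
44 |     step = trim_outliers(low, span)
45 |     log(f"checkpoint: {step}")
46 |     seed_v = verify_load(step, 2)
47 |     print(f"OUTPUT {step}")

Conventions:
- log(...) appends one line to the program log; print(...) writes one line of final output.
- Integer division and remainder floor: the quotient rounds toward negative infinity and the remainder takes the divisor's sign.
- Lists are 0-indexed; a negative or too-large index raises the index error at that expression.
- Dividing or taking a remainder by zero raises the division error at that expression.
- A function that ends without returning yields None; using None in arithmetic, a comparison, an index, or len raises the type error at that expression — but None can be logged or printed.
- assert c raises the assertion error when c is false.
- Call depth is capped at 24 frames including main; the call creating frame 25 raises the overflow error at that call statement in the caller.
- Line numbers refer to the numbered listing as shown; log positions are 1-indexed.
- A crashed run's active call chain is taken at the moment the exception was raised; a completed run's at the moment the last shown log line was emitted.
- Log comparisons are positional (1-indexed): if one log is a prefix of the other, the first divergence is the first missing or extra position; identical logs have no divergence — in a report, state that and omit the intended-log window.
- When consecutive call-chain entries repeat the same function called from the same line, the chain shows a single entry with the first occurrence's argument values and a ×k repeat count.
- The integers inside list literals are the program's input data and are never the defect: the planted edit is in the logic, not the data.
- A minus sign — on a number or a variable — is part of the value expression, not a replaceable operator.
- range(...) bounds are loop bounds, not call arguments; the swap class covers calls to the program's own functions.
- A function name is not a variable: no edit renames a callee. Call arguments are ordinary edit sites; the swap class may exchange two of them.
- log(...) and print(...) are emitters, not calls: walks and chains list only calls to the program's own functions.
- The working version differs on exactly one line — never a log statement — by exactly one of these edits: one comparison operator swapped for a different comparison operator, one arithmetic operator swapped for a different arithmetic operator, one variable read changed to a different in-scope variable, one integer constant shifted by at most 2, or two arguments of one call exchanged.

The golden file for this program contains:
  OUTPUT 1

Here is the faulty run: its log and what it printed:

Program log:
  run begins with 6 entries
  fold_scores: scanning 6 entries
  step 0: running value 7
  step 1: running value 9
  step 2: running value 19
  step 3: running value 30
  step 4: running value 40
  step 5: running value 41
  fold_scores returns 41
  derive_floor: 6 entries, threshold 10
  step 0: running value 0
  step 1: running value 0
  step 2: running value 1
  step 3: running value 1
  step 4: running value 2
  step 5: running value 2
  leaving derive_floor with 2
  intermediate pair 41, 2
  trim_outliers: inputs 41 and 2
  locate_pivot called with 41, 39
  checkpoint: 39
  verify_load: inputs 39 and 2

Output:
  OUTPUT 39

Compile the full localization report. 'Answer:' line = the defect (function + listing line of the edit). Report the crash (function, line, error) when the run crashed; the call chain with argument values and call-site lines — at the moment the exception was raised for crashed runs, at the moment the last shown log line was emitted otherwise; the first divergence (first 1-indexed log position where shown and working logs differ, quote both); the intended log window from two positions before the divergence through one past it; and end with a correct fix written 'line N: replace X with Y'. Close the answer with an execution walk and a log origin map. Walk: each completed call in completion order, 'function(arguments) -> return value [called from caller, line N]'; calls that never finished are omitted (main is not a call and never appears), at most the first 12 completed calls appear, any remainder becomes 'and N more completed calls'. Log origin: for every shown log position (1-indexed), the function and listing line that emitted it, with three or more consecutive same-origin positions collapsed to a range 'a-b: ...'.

Answer: the defect is in main at line 47.
The tell: Log streams are identical — the defect surfaces only in the printed output.
Call chain: main -> verify_load(39, 2) (called at line 46).
First divergence: there is none — every log position agrees.
Execution walk:
  fold_scores([7, 2, 10, 11, 10, 1]) -> 41  [called from main, line 41]
  derive_floor([7, 2, 10, 11, 10, 1], 10) -> 2  [called from main, line 42]
  locate_pivot(41, 39, 1) -> 39  [called from trim_outliers, line 29]
  trim_outliers(41, 2) -> 39  [called from main, line 44]
  verify_load(39, 2) -> 1  [called from main, line 46]
Log origin:
  1: from main, line 40
  2: from fold_scores, line 2
  3-8: from fold_scores, line 6
  9: from fold_scores, line 7
  10: from derive_floor, line 11
  11-16: from derive_floor, line 16
  17: from derive_floor, line 17
  18: from main, line 43
  19: from trim_outliers, line 26
  20: from locate_pivot, line 21
  21: from main, line 45
  22: from verify_load, line 32
A correct fix: line 47: replace `step` with `seed_v`.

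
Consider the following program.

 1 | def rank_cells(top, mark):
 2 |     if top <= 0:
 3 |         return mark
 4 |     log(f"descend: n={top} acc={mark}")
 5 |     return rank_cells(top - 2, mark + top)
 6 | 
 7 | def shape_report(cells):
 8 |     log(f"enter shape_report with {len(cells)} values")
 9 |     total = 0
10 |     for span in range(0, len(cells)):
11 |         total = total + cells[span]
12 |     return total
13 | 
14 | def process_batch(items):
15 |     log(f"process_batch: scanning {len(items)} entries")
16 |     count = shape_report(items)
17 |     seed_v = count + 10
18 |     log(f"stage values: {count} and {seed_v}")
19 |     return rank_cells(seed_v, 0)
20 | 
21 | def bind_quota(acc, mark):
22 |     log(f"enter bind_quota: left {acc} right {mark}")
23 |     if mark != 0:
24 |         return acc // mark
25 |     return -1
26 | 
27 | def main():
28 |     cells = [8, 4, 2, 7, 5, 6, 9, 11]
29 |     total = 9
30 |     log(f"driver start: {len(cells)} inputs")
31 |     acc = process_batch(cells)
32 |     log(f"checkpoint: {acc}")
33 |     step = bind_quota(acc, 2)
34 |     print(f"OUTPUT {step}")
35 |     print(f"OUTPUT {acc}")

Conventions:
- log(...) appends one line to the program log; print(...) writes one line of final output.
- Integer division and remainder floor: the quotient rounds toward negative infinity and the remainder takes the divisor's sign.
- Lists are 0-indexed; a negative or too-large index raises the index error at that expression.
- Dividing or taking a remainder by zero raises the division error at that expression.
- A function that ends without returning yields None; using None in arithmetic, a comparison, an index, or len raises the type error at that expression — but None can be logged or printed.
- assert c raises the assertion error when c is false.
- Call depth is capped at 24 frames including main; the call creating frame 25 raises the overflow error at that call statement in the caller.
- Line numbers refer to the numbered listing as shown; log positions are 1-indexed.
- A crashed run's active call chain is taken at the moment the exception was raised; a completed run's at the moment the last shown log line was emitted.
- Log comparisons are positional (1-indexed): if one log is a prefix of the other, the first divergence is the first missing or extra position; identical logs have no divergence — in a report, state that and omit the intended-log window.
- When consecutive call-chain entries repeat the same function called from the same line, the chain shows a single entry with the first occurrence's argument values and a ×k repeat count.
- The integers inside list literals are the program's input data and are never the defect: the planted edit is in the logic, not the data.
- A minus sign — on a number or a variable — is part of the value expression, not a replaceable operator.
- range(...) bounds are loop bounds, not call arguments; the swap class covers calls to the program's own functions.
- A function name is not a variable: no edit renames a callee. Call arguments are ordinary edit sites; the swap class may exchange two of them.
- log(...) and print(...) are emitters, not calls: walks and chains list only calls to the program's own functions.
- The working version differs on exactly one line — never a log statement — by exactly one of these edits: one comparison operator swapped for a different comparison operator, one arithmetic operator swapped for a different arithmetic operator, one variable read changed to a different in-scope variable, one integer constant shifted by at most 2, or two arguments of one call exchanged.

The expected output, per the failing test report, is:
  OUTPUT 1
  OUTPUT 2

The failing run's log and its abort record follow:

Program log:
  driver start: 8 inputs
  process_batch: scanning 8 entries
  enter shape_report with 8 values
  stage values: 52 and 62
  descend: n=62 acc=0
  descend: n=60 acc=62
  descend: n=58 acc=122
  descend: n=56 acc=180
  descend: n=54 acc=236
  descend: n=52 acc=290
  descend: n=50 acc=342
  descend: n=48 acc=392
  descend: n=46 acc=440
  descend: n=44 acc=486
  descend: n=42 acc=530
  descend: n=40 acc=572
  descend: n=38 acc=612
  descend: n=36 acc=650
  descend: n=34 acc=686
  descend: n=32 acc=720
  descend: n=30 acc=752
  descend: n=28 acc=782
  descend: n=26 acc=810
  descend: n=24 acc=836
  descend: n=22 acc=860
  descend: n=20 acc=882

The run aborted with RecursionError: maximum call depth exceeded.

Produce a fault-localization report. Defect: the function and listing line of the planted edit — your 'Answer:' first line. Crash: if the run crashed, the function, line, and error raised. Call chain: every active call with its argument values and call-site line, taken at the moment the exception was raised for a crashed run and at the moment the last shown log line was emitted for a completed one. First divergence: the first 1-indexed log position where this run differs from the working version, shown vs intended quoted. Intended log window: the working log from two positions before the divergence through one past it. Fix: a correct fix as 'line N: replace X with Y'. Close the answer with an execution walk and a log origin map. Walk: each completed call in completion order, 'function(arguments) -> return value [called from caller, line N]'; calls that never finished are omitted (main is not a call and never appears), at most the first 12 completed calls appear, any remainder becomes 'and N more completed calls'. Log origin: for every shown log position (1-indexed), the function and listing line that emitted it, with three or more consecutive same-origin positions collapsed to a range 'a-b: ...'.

Answer: the defect is in process_batch at line 17.
Key fact: Position 4 is the first bad log line: 'stage values: 52 and 62' should read 'stage values: 52 and 2'.
Crash: rank_cells, line 5, RecursionError.
Call chain: main -> process_batch([8, 4, 2, 7, 5, 6, 9, 11]) (called at line 31) -> rank_cells(62, 0) (called at line 19) -> rank_cells(60, 62) (called at line 5) ×21.
First divergence: position 4; shown 'stage values: 52 and 62' vs intended 'stage values: 52 and 2'.
Intended log window:
  2: process_batch: scanning 8 entries
  3: enter shape_report with 8 values
  4: stage values: 52 and 2
  5: descend: n=2 acc=0
Execution walk:
  shape_report([8, 4, 2, 7, 5, 6, 9, 11]) -> 52  [called from process_batch, line 16]
Log origin:
  1: logged in main at line 30
  2: logged in process_batch at line 15
  3: logged in shape_report at line 8
  4: logged in process_batch at line 18
  5-26: logged in rank_cells at line 4
A correct fix: line 17: replace `+` with `%`.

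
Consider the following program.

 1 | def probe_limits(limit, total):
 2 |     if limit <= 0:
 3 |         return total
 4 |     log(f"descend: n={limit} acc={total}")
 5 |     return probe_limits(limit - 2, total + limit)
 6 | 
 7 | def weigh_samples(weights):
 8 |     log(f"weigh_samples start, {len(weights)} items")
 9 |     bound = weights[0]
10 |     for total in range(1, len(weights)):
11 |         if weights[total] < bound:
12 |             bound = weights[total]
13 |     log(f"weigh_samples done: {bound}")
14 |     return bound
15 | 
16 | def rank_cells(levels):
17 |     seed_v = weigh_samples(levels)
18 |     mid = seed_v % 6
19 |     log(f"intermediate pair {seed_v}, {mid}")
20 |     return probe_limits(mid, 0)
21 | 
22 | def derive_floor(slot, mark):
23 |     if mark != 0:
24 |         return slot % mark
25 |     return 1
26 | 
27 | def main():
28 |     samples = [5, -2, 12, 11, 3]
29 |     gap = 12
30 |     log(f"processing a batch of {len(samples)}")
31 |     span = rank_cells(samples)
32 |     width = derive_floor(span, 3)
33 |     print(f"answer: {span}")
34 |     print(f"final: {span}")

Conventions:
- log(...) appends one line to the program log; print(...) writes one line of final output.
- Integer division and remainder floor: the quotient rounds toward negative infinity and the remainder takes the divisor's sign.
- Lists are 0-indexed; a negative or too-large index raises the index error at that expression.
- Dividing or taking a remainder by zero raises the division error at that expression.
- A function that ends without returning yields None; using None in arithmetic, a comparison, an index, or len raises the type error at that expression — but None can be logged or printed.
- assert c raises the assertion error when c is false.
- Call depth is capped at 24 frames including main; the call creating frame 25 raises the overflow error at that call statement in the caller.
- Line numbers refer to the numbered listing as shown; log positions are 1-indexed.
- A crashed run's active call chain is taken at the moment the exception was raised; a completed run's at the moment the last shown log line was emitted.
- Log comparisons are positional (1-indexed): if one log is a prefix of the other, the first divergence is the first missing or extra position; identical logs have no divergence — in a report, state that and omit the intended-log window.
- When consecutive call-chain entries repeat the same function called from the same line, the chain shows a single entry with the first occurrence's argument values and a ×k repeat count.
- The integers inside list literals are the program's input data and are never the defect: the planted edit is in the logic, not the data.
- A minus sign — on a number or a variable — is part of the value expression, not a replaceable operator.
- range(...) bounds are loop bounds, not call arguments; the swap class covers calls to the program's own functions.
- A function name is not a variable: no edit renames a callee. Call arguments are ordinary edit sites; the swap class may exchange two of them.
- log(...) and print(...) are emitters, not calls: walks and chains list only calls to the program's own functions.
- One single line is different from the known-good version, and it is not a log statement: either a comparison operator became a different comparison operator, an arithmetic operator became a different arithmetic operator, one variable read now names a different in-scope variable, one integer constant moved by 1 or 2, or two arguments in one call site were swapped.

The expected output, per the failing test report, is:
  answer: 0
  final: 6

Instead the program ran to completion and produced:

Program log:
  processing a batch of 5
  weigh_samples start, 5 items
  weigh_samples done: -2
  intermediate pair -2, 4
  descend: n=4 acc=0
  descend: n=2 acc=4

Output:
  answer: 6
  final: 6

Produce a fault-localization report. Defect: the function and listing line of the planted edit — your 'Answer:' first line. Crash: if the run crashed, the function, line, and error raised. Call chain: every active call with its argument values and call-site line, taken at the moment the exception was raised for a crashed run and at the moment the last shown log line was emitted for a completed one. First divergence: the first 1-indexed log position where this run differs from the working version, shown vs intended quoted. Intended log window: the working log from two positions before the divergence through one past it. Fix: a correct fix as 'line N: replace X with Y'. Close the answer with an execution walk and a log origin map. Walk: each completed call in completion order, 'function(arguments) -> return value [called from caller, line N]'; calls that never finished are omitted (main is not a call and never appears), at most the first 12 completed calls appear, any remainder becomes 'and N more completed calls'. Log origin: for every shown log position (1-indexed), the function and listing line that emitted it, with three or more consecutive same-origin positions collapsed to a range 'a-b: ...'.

Answer: the defect is in main at line 33.
Key observation: Every logged value matches the working version; the printed result is what differs.
Call chain: main -> rank_cells([5, -2, 12, 11, 3]) (called at line 31) -> probe_limits(4, 0) (called at line 20) -> probe_limits(2, 4) (called at line 5).
First divergence: none — the logs agree in full.
Execution walk:
  weigh_samples([5, -2, 12, 11, 3]) -> -2  [called from rank_cells, line 17]
  probe_limits(0, 6) -> 6  [called from probe_limits, line 5]
  probe_limits(2, 4) -> 6  [called from probe_limits, line 5]
  probe_limits(4, 0) -> 6  [called from rank_cells, line 20]
  rank_cells([5, -2, 12, 11, 3]) -> 6  [called from main, line 31]
  derive_floor(6, 3) -> 0  [called from main, line 32]
Log line origins:
  1: from main, line 30
  2: from weigh_samples, line 8
  3: from weigh_samples, line 13
  4: from rank_cells, line 19
  5: from probe_limits, line 4
  6: from probe_limits, line 4
A correct fix: line 33: replace `span` with `width`.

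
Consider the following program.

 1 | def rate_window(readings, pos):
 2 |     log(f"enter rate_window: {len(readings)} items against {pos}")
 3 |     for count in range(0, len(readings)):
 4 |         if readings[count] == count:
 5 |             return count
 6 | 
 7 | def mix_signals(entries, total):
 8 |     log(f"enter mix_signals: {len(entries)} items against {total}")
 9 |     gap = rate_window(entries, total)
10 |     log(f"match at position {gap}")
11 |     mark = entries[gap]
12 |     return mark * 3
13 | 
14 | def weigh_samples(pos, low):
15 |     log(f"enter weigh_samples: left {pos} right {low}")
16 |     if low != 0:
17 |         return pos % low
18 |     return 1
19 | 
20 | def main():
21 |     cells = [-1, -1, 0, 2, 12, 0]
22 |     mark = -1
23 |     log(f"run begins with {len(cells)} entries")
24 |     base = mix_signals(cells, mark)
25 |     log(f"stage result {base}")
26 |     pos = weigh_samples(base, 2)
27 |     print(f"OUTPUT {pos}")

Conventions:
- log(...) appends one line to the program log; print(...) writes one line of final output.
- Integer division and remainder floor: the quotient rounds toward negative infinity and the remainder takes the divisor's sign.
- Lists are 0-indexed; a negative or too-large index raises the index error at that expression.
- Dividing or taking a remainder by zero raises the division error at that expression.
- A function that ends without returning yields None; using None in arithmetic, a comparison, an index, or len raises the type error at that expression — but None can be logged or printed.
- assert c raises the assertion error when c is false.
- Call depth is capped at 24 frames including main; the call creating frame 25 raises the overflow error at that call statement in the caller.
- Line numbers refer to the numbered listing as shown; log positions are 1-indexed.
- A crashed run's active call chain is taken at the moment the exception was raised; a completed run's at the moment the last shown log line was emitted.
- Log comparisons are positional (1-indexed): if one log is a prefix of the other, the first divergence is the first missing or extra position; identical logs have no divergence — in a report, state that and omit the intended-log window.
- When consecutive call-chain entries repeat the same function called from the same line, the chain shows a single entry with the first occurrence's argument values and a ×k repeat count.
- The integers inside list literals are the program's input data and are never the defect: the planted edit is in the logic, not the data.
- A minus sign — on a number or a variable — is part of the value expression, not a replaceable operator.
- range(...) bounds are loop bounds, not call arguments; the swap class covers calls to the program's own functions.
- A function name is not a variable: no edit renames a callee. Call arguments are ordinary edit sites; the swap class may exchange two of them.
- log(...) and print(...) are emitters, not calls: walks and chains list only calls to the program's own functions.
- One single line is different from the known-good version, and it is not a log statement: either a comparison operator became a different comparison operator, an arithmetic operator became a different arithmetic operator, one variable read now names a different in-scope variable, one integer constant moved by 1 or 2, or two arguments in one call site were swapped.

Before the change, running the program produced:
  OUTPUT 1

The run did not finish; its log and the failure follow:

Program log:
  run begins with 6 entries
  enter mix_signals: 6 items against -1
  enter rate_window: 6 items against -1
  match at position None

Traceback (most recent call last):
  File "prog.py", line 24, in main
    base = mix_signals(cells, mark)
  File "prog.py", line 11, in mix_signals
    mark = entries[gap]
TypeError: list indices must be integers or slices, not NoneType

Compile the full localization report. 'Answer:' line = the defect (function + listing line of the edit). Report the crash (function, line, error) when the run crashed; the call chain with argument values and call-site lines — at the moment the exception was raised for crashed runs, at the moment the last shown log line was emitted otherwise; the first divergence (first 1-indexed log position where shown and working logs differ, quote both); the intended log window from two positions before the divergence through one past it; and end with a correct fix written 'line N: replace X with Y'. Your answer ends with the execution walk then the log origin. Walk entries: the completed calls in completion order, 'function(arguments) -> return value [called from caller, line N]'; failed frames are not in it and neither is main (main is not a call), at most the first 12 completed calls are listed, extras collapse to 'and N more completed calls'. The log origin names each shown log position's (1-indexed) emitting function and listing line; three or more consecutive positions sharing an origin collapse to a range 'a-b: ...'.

Answer: the defect is in rate_window at line 4.
Key fact: Log line 4 is where behavior first shows: 'match at position None' appears instead of 'match at position 0'.
Crash: mix_signals, line 11, TypeError.
Call chain: main -> mix_signals([-1, -1, 0, 2, 12, 0], -1) (called at line 24).
First divergence: position 4 — the shown line 'match at position None' should read 'match at position 0'.
Intended log window:
  2: enter mix_signals: 6 items against -1
  3: enter rate_window: 6 items against -1
  4: match at position 0
  5: stage result -3
Execution walk:
  rate_window([-1, -1, 0, 2, 12, 0], -1) -> None  [called from mix_signals, line 9]
Origin of each log line:
  1: logged in main at line 23
  2: logged in mix_signals at line 8
  3: logged in rate_window at line 2
  4: logged in mix_signals at line 10
A correct fix: line 4: replace `readings[count] == count` with `readings[count] == pos`.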